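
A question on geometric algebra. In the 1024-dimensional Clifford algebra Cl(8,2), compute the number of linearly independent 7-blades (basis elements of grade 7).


Number of grade-k basis blades in Cl(p,q) with n = p + q is C(n, k).
n = 8 + 2 = 10
C(10, 7) = 10! / (7! * 3!)
= 3628800 / (5040 * 6)
= 120


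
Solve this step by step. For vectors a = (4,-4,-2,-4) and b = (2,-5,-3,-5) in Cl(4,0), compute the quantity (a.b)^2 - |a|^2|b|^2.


a . b = 4*2 + (-4)*(-5) + (-2)*(-3) + (-4)*(-5)
= 8 + 20 + 6 + 20 = 54
|a|^2 = 4^2 + (-4)^2 + (-2)^2 + (-4)^2 = 52
|b|^2 = 2^2 + (-5)^2 + (-3)^2 + (-5)^2 = 63
(a.b)^2 = 54^2 = 2916
|a|^2 * |b|^2 = 52 * 63 = 3276
Result = 2916 - 3276 = -360


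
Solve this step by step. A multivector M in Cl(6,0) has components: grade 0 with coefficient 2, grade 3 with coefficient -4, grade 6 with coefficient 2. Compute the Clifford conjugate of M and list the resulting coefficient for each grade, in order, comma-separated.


Clifford conjugate sign for grade k: (-1)^(k(k+1)/2)
Grade 0: (-1)^(0*1/2) = (-1)^0 = 1, coeff 2 -> 2
Grade 3: (-1)^(3*4/2) = (-1)^6 = 1, coeff -4 -> -4
Grade 6: (-1)^(6*7/2) = (-1)^21 = -1, coeff 2 -> -2
Conjugated coefficients: 2, -4, -2


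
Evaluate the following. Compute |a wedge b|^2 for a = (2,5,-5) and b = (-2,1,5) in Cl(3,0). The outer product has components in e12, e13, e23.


a wedge b = (a1*b2 - a2*b1)*e12 + (a1*b3 - a3*b1)*e13 + (a2*b3 - a3*b2)*e23
e12 coeff: 2*1 - 5*(-2) = 2 - (-10) = 12
e13 coeff: 2*5 - (-5)*(-2) = 10 - 10 = 0
e23 coeff: 5*5 - (-5)*1 = 25 - (-5) = 30
|a wedge b|^2 = 12^2 + 0^2 + 30^2
= 144 + 0 + 900
= 1044


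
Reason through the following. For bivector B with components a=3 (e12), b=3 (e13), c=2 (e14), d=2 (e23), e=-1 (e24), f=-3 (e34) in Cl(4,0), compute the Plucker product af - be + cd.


Plucker relation: af - be + cd
a*f = 3*(-3) = -9
b*e = 3*(-1) = -3
c*d = 2*2 = 4
af - be + cd = -9 - (-3) + 4
= -2


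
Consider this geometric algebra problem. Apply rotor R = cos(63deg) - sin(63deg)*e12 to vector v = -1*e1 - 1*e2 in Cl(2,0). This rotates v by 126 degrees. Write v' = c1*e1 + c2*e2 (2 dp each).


Rotor R = cos(63deg) - sin(63deg)*e12
Rotation angle theta = 2 * 63 = 126 degrees
v' = R*v*~R rotates v by theta.
cos(126deg) = -0.5878, sin(126deg) = 0.8090
v'_1 = -1*cos(126deg) - (-1)*sin(126deg)
= -1*(-0.5878) - (-1)*0.8090
= 1.40
v'_2 = -1*sin(126deg) + (-1)*cos(126deg)
= -1*0.8090 + (-1)*(-0.5878)
= -0.22
v' = 1.40*e1 - 0.22*e2


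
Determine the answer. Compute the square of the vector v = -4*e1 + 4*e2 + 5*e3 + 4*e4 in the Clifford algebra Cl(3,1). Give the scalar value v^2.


v^2 = sum of c_i^2 * e_i^2
Positive signature terms (e_i^2 = +1): (-4)^2 + 4^2 + 5^2 = 57
Negative signature terms (e_j^2 = -1): 4^2 = 16
v^2 = 57 - 16 = 41


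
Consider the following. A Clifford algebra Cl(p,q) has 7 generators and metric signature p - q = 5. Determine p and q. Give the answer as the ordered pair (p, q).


We need p + q = 7 and p - q = 5.
Adding: 2p = 7 + 5 = 12, so p = 6.
Then q = 7 - 6 = 1.
(p, q) = (6, 1)


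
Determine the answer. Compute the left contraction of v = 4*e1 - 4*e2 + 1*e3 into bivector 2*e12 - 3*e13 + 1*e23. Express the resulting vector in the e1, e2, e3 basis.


Left contraction v _| B = <vB>_1 (grade-1 part of the geometric product vB).
Using e1_|e12 = e2, e2_|e12 = -e1, e1_|e13 = e3, e3_|e13 = -e1, e2_|e23 = e3, e3_|e23 = -e2:
e1 coeff: -v2*b12 - v3*b13 = -(-4)*(2) - (1)*(-3) = 11
e2 coeff: v1*b12 - v3*b23 = (4)*(2) - (1)*(1) = 7
e3 coeff: v1*b13 + v2*b23 = (4)*(-3) + (-4)*(1) = -16
v _| B = 11*e1 + 7*e2 - 16*e3


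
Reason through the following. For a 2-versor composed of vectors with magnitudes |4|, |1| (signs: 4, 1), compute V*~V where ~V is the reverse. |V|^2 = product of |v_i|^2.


Each vector v_i has |v_i|^2 = s_i^2
Squared scales: 4^2 = 16, 1^2 = 1
|V|^2 = 16 * 1
= 16


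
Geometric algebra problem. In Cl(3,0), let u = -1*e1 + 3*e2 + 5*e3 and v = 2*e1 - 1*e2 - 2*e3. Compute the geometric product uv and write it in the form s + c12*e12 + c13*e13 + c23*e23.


In Cl(3,0): e_i^2 = 1, e_ie_j = -e_je_i for i != j.
Scalar part = u . v = (-1)*2 + 3*(-1) + 5*(-2)
= -2 + (-3) + (-10) = -15
e12 coeff = (-1)*(-1) - 3*2 = 1 - 6 = -5
e13 coeff = (-1)*(-2) - 5*2 = 2 - 10 = -8
e23 coeff = 3*(-2) - 5*(-1) = -6 - (-5) = -1
uv = -15 - 5*e12 - 8*e13 - 1*e23


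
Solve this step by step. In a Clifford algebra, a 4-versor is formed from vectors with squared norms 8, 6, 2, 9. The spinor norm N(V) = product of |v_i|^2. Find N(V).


Spinor norm N(V) = |v1|^2 * |v2|^2 * ... * |v4|^2
= 8 * 6 * 2 * 9
Running product: 8, 48, 96, 864
N(V) = 864


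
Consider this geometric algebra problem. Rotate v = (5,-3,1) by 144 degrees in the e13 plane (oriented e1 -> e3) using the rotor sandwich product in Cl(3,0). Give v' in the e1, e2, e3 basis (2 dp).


Rotor R = cos(72deg) - sin(72deg)*e13
Rotation angle theta = 2 * 72 = 144 degrees in the e13 plane (e1 -> e3).
The component perpendicular to the plane (e2) is invariant: v'_2 = v2 = -3.00
cos(144deg) = -0.8090, sin(144deg) = 0.5878
v'_1 = v1*cos(theta) - v3*sin(theta) = 5*(-0.8090) - 1*0.5878 = -4.63
v'_3 = v1*sin(theta) + v3*cos(theta) = 5*0.5878 + 1*(-0.8090) = 2.13
v' = -4.63*e1 - 3.00*e2 + 2.13*e3


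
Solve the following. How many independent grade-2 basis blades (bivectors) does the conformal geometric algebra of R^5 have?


The conformal model of R^5 uses Cl(6,1) with m = 5 + 2 = 7 generators.
Number of grade-2 blades = C(m, 2) = C(7, 2)
= 7*6/2 = 21


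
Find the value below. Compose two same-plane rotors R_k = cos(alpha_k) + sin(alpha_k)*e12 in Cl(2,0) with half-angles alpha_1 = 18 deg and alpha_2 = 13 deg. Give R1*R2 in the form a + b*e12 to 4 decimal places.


Same-plane rotors commute and their half-angles add:
R1*R2 = cos(a1 + a2) + sin(a1 + a2)*e12.
a1 + a2 = 18 + 13 = 31 deg
cos(31 deg) = 0.8572
sin(31 deg) = 0.5150
R1*R2 = 0.8572 + 0.5150*e12


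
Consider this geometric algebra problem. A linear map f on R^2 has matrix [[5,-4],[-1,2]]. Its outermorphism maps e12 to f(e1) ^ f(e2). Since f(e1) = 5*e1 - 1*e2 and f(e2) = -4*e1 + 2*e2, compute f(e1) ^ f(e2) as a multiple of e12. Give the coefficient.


The outermorphism of a linear map f sends e1^e2 to f(e1)^f(e2).
f(e1) = 5*e1 - 1*e2
f(e2) = -4*e1 + 2*e2
f(e1) ^ f(e2) = (5*e1 - 1*e2) ^ (-4*e1 + 2*e2)
= 5*2*e12 + (-1)*(-4)*e21
= (10 - 4)*e12
= 6*e12
Coefficient = 6


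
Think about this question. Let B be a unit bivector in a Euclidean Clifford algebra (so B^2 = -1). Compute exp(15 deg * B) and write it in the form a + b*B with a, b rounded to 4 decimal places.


For a unit bivector B with B^2 = -1, the exponential series gives
e^(theta*B) = cos(theta) + sin(theta)*B (the GA analogue of Euler's formula).
theta = 15 degrees = 0.261799 rad
cos(15 deg) = 0.9659
sin(15 deg) = 0.2588
exp(theta*B) = 0.9659 + 0.2588*B


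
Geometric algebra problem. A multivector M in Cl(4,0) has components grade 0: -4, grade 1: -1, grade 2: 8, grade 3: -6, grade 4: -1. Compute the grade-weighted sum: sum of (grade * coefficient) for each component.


Grade-weighted sum = sum of grade_k * coefficient_k
0*(-4) = 0
1*(-1) = -1
2*8 = 16
3*(-6) = -18
4*(-1) = -4
Total = 0 + (-1) + 16 + (-18) + (-4) = -7


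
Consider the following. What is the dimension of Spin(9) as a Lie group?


Spin(n) double-covers SO(n); both have Lie algebra so(n) of dimension n(n-1)/2.
n = 9
n(n-1) = 9 * 8 = 72
dim Spin(9) = 72/2 = 36


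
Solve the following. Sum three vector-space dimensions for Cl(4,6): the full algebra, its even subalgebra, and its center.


n = 4 + 6 = 10
Total dim = 2^10 = 1024
Even subalgebra dim = 2^9 = 512
n is even, so center dim = 1
Sum = 1024 + 512 + 1 = 1537


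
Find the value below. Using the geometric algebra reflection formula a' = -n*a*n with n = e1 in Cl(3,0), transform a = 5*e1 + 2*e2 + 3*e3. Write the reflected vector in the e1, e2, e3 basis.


Reflection formula: a' = -n*a*n, with n = e1 (unit vector, n^2 = 1).
For reflection through hyperplane perp to e1:
The component along e1 flips sign, others stay.
a = (5, 2, 3)
a' = (-5, 2, 3)
a' = -5*e1 + 2*e2 + 3*e3


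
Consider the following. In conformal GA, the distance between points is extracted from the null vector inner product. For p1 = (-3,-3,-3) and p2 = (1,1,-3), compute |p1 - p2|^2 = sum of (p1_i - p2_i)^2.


p1 - p2 = (-4, -4, 0)
|p1 - p2|^2 = (-4)^2 + (-4)^2 + 0^2
= 16 + 16 + 0
= 32


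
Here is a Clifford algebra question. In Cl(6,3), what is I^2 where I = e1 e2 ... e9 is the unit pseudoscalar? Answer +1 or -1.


The pseudoscalar I = e1...e_n (product of all n generators) of Cl(p,q) satisfies I^2 = (-1)^(q + n(n-1)/2).
p = 6, q = 3, n = p + q = 9
n(n-1)/2 = 9 * 8 / 2 = 36
Exponent = q + n(n-1)/2 = 3 + 36 = 39
I^2 = (-1)^39 = -1


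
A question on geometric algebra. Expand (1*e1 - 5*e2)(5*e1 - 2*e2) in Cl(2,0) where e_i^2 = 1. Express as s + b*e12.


Expand: (1*e1 - 5*e2)(5*e1 - 2*e2)
= 1*5*e1e1 + 1*(-2)*e1e2 + (-5)*5*e2e1 + (-5)*(-2)*e2e2
Using e1^2 = e2^2 = 1, e2e1 = -e1e2:
Scalar part s = 1*5 + (-5)*(-2) = 5 + 10 = 15
Bivector part b = 1*(-2) - (-5)*5 = -2 - (-25) = 23
uv = 15 + 23*e12


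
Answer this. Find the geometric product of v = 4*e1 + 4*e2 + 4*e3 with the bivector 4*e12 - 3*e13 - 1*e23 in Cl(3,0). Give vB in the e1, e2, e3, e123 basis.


vB has grade-1 (vector) and grade-3 (trivector) parts: vB = (v _| B) + (v ^ B).
Vector part <vB>_1:
  e1: -v2*b12 - v3*b13 = -(4)*(4) - (4)*(-3) = -4
  e2: v1*b12 - v3*b23 = (4)*(4) - (4)*(-1) = 20
  e3: v1*b13 + v2*b23 = (4)*(-3) + (4)*(-1) = -16
Trivector part <vB>_3:
  e123: v1*b23 - v2*b13 + v3*b12 = (4)*(-1) - (4)*(-3) + (4)*(4) = 24
vB = -4*e1 + 20*e2 - 16*e3 + 24*e123


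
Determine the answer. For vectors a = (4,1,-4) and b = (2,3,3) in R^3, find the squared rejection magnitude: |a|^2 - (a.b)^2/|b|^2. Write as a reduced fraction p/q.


|a|^2 = 4^2 + 1^2 + (-4)^2 = 33
|b|^2 = 2^2 + 3^2 + 3^2 = 22
a . b = 4*2 + 1*3 + (-4)*3 = -1
(a.b)^2 = (-1)^2 = 1
|rej|^2 = 33 - 1/22
= (726 - 1)/22
= 725/22
In lowest terms: 725/22


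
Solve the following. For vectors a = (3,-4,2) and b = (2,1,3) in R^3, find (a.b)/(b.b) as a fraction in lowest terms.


Projection coefficient = (a . b) / (b . b)
a . b = 3*2 + (-4)*1 + 2*3
= 6 + (-4) + 6 = 8
b . b = 2^2 + 1^2 + 3^2
= 4 + 1 + 9 = 14
Coefficient = 8/14
In lowest terms: 4/7


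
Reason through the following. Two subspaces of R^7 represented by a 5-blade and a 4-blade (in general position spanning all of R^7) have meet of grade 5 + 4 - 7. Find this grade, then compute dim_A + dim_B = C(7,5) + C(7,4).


Meet grade = grade(A) + grade(B) - n
= 5 + 4 - 7 = 2
C(7,5) = 21
C(7,4) = 35
dim_A + dim_B = 21 + 35 = 56


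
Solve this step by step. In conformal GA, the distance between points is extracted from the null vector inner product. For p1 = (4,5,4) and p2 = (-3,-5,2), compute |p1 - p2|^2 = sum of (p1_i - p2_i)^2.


p1 - p2 = (7, 10, 2)
|p1 - p2|^2 = 7^2 + 10^2 + 2^2
= 49 + 100 + 4
= 153


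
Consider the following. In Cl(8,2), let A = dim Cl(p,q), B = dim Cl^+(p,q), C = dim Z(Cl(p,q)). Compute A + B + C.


n = 8 + 2 = 10
Total dim = 2^10 = 1024
Even subalgebra dim = 2^9 = 512
n is even, so center dim = 1
Sum = 1024 + 512 + 1 = 1537


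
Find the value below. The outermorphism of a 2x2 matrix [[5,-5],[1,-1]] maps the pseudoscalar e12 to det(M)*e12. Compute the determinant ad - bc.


The outermorphism of a linear map f sends e1^e2 to f(e1)^f(e2).
f(e1) = 5*e1 + 1*e2
f(e2) = -5*e1 - 1*e2
f(e1) ^ f(e2) = (5*e1 + 1*e2) ^ (-5*e1 - 1*e2)
= 5*(-1)*e12 + 1*(-5)*e21
= (-5 - (-5))*e12
= 0*e12
Coefficient = 0


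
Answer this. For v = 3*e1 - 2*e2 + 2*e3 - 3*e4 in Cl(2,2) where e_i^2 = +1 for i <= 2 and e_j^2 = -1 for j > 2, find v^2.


v^2 = sum of c_i^2 * e_i^2
Positive signature terms (e_i^2 = +1): 3^2 + (-2)^2 = 13
Negative signature terms (e_j^2 = -1): 2^2 + (-3)^2 = 13
v^2 = 13 - 13 = 0


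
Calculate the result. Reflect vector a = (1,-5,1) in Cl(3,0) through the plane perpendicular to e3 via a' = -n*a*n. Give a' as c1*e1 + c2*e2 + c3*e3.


Reflection formula: a' = -n*a*n, with n = e3 (unit vector, n^2 = 1).
For reflection through hyperplane perp to e3:
The component along e3 flips sign, others stay.
a = (1, -5, 1)
a' = (1, -5, -1)
a' = 1*e1 - 5*e2 - 1*e3


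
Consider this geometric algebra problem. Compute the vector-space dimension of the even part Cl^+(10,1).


Even subalgebra dimension = 2^(n-1)
n = 10 + 1 = 11
2^(11 - 1) = 2^10 = 1024
Verification: sum of C(11,k) for even k = 1 + 55 + 330 + 462 + 165 + 11 = 1024
Result = 1024


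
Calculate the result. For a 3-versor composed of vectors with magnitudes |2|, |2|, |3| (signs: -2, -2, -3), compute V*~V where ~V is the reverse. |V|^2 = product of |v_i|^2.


Each vector v_i has |v_i|^2 = s_i^2
Squared scales: (-2)^2 = 4, (-2)^2 = 4, (-3)^2 = 9
|V|^2 = 4 * 4 * 9
= 144


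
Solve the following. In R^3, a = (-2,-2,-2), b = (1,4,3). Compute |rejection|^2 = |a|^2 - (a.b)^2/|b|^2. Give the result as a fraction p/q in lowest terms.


|a|^2 = (-2)^2 + (-2)^2 + (-2)^2 = 12
|b|^2 = 1^2 + 4^2 + 3^2 = 26
a . b = (-2)*1 + (-2)*4 + (-2)*3 = -16
(a.b)^2 = (-16)^2 = 256
|rej|^2 = 12 - 256/26
= (312 - 256)/26
= 56/26
In lowest terms: 28/13


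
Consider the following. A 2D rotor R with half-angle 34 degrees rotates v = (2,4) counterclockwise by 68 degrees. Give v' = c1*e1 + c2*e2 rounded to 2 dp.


Rotor R = cos(34deg) - sin(34deg)*e12
Rotation angle theta = 2 * 34 = 68 degrees
v' = R*v*~R rotates v by theta.
cos(68deg) = 0.3746, sin(68deg) = 0.9272
v'_1 = 2*cos(68deg) - 4*sin(68deg)
= 2*0.3746 - 4*0.9272
= -2.96
v'_2 = 2*sin(68deg) + 4*cos(68deg)
= 2*0.9272 + 4*0.3746
= 3.35
v' = -2.96*e1 + 3.35*e2


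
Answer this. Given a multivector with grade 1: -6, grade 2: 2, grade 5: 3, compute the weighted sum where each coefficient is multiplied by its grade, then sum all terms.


Grade-weighted sum = sum of grade_k * coefficient_k
1*(-6) = -6
2*2 = 4
5*3 = 15
Total = -6 + 4 + 15 = 13


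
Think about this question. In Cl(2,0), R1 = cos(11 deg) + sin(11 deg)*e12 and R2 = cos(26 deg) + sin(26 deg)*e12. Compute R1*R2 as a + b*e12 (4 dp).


Same-plane rotors commute and their half-angles add:
R1*R2 = cos(a1 + a2) + sin(a1 + a2)*e12.
a1 + a2 = 11 + 26 = 37 deg
cos(37 deg) = 0.7986
sin(37 deg) = 0.6018
R1*R2 = 0.7986 + 0.6018*e12


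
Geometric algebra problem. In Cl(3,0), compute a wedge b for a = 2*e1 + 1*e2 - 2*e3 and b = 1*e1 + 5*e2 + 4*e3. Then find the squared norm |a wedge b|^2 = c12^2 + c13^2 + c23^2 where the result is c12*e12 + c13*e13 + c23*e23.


a wedge b = (a1*b2 - a2*b1)*e12 + (a1*b3 - a3*b1)*e13 + (a2*b3 - a3*b2)*e23
e12 coeff: 2*5 - 1*1 = 10 - 1 = 9
e13 coeff: 2*4 - (-2)*1 = 8 - (-2) = 10
e23 coeff: 1*4 - (-2)*5 = 4 - (-10) = 14
|a wedge b|^2 = 9^2 + 10^2 + 14^2
= 81 + 100 + 196
= 377


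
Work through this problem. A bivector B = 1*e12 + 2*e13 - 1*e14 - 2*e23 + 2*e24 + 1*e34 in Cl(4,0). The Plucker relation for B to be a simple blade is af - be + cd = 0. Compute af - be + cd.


Plucker relation: af - be + cd
a*f = 1*1 = 1
b*e = 2*2 = 4
c*d = (-1)*(-2) = 2
af - be + cd = 1 - 4 + 2
= -1


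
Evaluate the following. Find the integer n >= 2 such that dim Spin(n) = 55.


dim Spin(n) = dim so(n) = n(n-1)/2.
Solve n(n-1)/2 = 55, i.e. n^2 - n - 110 = 0.
Discriminant = 1 + 8*55 = 441
n = (1 + sqrt(441))/2 = (1 + 21)/2 = 11


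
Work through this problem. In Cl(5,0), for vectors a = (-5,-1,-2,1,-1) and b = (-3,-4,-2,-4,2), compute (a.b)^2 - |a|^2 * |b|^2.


a . b = (-5)*(-3) + (-1)*(-4) + (-2)*(-2) + 1*(-4) + (-1)*2
= 15 + 4 + 4 + (-4) + (-2) = 17
|a|^2 = (-5)^2 + (-1)^2 + (-2)^2 + 1^2 + (-1)^2 = 32
|b|^2 = (-3)^2 + (-4)^2 + (-2)^2 + (-4)^2 + 2^2 = 49
(a.b)^2 = 17^2 = 289
|a|^2 * |b|^2 = 32 * 49 = 1568
Result = 289 - 1568 = -1279


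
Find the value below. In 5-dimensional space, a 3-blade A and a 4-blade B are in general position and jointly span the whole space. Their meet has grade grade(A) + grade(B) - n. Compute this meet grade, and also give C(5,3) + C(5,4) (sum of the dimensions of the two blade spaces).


Meet grade = grade(A) + grade(B) - n
= 3 + 4 - 5 = 2
C(5,3) = 10
C(5,4) = 5
dim_A + dim_B = 10 + 5 = 15


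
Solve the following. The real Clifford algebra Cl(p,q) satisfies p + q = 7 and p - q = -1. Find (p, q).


We need p + q = 7 and p - q = -1.
Adding: 2p = 7 + (-1) = 6, so p = 3.
Then q = 7 - 3 = 4.
(p, q) = (3, 4)


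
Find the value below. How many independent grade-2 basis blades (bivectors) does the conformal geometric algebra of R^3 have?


The conformal model of R^3 uses Cl(4,1) with m = 3 + 2 = 5 generators.
Number of grade-2 blades = C(m, 2) = C(5, 2)
= 5*4/2 = 10


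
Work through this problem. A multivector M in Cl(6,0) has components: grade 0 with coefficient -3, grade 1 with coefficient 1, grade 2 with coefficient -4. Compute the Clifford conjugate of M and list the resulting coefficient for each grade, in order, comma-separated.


Clifford conjugate sign for grade k: (-1)^(k(k+1)/2)
Grade 0: (-1)^(0*1/2) = (-1)^0 = 1, coeff -3 -> -3
Grade 1: (-1)^(1*2/2) = (-1)^1 = -1, coeff 1 -> -1
Grade 2: (-1)^(2*3/2) = (-1)^3 = -1, coeff -4 -> 4
Conjugated coefficients: -3, -1, 4


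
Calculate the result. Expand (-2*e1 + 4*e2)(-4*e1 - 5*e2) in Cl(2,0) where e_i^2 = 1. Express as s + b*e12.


Expand: (-2*e1 + 4*e2)(-4*e1 - 5*e2)
= (-2)*(-4)*e1e1 + (-2)*(-5)*e1e2 + 4*(-4)*e2e1 + 4*(-5)*e2e2
Using e1^2 = e2^2 = 1, e2e1 = -e1e2:
Scalar part s = (-2)*(-4) + 4*(-5) = 8 + (-20) = -12
Bivector part b = (-2)*(-5) - 4*(-4) = 10 - (-16) = 26
uv = -12 + 26*e12


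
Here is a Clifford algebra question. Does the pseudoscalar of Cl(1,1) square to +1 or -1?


The pseudoscalar I = e1...e_n (product of all n generators) of Cl(p,q) satisfies I^2 = (-1)^(q + n(n-1)/2).
p = 1, q = 1, n = p + q = 2
n(n-1)/2 = 2 * 1 / 2 = 1
Exponent = q + n(n-1)/2 = 1 + 1 = 2
I^2 = (-1)^2 = +1


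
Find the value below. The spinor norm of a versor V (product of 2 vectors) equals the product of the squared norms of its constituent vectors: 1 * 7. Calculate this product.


Spinor norm N(V) = |v1|^2 * |v2|^2 * ... * |v2|^2
= 1 * 7
Running product: 1, 7
N(V) = 7


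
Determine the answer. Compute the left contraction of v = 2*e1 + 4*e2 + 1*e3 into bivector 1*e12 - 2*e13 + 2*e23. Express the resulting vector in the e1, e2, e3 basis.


Left contraction v _| B = <vB>_1 (grade-1 part of the geometric product vB).
Using e1_|e12 = e2, e2_|e12 = -e1, e1_|e13 = e3, e3_|e13 = -e1, e2_|e23 = e3, e3_|e23 = -e2:
e1 coeff: -v2*b12 - v3*b13 = -(4)*(1) - (1)*(-2) = -2
e2 coeff: v1*b12 - v3*b23 = (2)*(1) - (1)*(2) = 0
e3 coeff: v1*b13 + v2*b23 = (2)*(-2) + (4)*(2) = 4
v _| B = -2*e1 + 0*e2 + 4*e3


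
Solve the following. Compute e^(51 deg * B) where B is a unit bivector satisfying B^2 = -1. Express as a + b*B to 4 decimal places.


For a unit bivector B with B^2 = -1, the exponential series gives
e^(theta*B) = cos(theta) + sin(theta)*B (the GA analogue of Euler's formula).
theta = 51 degrees = 0.890118 rad
cos(51 deg) = 0.6293
sin(51 deg) = 0.7771
exp(theta*B) = 0.6293 + 0.7771*B


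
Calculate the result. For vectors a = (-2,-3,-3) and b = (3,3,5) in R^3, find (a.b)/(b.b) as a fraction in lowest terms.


Projection coefficient = (a . b) / (b . b)
a . b = (-2)*3 + (-3)*3 + (-3)*5
= -6 + (-9) + (-15) = -30
b . b = 3^2 + 3^2 + 5^2
= 9 + 9 + 25 = 43
Coefficient = -30/43
In lowest terms: -30/43


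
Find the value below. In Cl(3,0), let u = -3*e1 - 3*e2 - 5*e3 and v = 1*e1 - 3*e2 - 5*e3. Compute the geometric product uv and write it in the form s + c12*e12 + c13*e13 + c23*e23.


In Cl(3,0): e_i^2 = 1, e_ie_j = -e_je_i for i != j.
Scalar part = u . v = (-3)*1 + (-3)*(-3) + (-5)*(-5)
= -3 + 9 + 25 = 31
e12 coeff = (-3)*(-3) - (-3)*1 = 9 - (-3) = 12
e13 coeff = (-3)*(-5) - (-5)*1 = 15 - (-5) = 20
e23 coeff = (-3)*(-5) - (-5)*(-3) = 15 - 15 = 0
uv = 31 + 12*e12 + 20*e13 + 0*e23


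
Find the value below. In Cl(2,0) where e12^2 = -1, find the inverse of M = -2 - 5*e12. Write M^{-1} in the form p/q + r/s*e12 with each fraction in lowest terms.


M = -2 - 5*e12, where e12^2 = -1.
Since M commutes with its reverse ~M = a - b*e12, M * ~M = a^2 - b^2*e12^2 = a^2 + b^2.
So M^{-1} = ~M / (a^2 + b^2) = (a - b*e12)/(a^2 + b^2).
a^2 + b^2 = 4 + 25 = 29
Scalar part = -2/29 = -2/29
Bivector coeff = 5/29 = 5/29
M^{-1} = -2/29 + 5/29*e12


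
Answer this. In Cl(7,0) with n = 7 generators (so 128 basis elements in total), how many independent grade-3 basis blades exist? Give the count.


Number of grade-k basis blades in Cl(p,q) with n = p + q is C(n, k).
n = 7 + 0 = 7
C(7, 3) = 7! / (3! * 4!)
= 5040 / (6 * 24)
= 35


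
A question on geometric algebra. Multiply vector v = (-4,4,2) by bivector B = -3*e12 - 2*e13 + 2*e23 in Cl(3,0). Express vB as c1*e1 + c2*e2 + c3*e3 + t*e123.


vB has grade-1 (vector) and grade-3 (trivector) parts: vB = (v _| B) + (v ^ B).
Vector part <vB>_1:
  e1: -v2*b12 - v3*b13 = -(4)*(-3) - (2)*(-2) = 16
  e2: v1*b12 - v3*b23 = (-4)*(-3) - (2)*(2) = 8
  e3: v1*b13 + v2*b23 = (-4)*(-2) + (4)*(2) = 16
Trivector part <vB>_3:
  e123: v1*b23 - v2*b13 + v3*b12 = (-4)*(2) - (4)*(-2) + (2)*(-3) = -6
vB = 16*e1 + 8*e2 + 16*e3 - 6*e123


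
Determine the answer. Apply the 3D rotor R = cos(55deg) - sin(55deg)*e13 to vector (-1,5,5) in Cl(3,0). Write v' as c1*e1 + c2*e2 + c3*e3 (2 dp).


Rotor R = cos(55deg) - sin(55deg)*e13
Rotation angle theta = 2 * 55 = 110 degrees in the e13 plane (e1 -> e3).
The component perpendicular to the plane (e2) is invariant: v'_2 = v2 = 5.00
cos(110deg) = -0.3420, sin(110deg) = 0.9397
v'_1 = v1*cos(theta) - v3*sin(theta) = -1*(-0.3420) - 5*0.9397 = -4.36
v'_3 = v1*sin(theta) + v3*cos(theta) = -1*0.9397 + 5*(-0.3420) = -2.65
v' = -4.36*e1 + 5.00*e2 - 2.65*e3


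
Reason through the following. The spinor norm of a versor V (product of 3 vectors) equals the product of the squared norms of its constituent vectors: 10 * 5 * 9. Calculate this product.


Spinor norm N(V) = |v1|^2 * |v2|^2 * ... * |v3|^2
= 10 * 5 * 9
Running product: 10, 50, 450
N(V) = 450


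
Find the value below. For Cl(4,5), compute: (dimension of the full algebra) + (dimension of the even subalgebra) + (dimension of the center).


n = 4 + 5 = 9
Total dim = 2^9 = 512
Even subalgebra dim = 2^8 = 256
n is odd, so center dim = 2
Sum = 512 + 256 + 2 = 770


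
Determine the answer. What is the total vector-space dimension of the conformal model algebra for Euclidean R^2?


The conformal model of R^2 uses Cl(3,1): the 2 Euclidean generators plus two extra orthogonal generators e+ (e+^2 = +1) and e- (e-^2 = -1), from which the null vectors e0, einf are built.
Number of generators m = 2 + 2 = 4.
dim Cl(p,q) = 2^m = 2^4 = 16


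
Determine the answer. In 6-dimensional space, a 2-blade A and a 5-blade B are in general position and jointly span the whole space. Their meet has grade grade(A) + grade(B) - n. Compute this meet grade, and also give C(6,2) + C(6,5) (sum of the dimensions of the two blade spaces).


Meet grade = grade(A) + grade(B) - n
= 2 + 5 - 6 = 1
C(6,2) = 15
C(6,5) = 6
dim_A + dim_B = 15 + 6 = 21


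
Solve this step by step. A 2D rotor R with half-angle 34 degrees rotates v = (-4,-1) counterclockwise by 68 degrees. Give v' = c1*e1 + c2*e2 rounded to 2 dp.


Rotor R = cos(34deg) - sin(34deg)*e12
Rotation angle theta = 2 * 34 = 68 degrees
v' = R*v*~R rotates v by theta.
cos(68deg) = 0.3746, sin(68deg) = 0.9272
v'_1 = -4*cos(68deg) - (-1)*sin(68deg)
= -4*0.3746 - (-1)*0.9272
= -0.57
v'_2 = -4*sin(68deg) + (-1)*cos(68deg)
= -4*0.9272 + (-1)*0.3746
= -4.08
v' = -0.57*e1 - 4.08*e2


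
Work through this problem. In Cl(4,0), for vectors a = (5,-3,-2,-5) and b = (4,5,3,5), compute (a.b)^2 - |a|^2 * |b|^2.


a . b = 5*4 + (-3)*5 + (-2)*3 + (-5)*5
= 20 + (-15) + (-6) + (-25) = -26
|a|^2 = 5^2 + (-3)^2 + (-2)^2 + (-5)^2 = 63
|b|^2 = 4^2 + 5^2 + 3^2 + 5^2 = 75
(a.b)^2 = (-26)^2 = 676
|a|^2 * |b|^2 = 63 * 75 = 4725
Result = 676 - 4725 = -4049


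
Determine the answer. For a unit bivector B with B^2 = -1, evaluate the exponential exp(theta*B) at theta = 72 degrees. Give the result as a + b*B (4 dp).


For a unit bivector B with B^2 = -1, the exponential series gives
e^(theta*B) = cos(theta) + sin(theta)*B (the GA analogue of Euler's formula).
theta = 72 degrees = 1.256637 rad
cos(72 deg) = 0.3090
sin(72 deg) = 0.9511
exp(theta*B) = 0.3090 + 0.9511*B


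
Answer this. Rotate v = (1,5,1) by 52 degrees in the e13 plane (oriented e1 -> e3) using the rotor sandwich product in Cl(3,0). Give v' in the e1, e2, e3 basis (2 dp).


Rotor R = cos(26deg) - sin(26deg)*e13
Rotation angle theta = 2 * 26 = 52 degrees in the e13 plane (e1 -> e3).
The component perpendicular to the plane (e2) is invariant: v'_2 = v2 = 5.00
cos(52deg) = 0.6157, sin(52deg) = 0.7880
v'_1 = v1*cos(theta) - v3*sin(theta) = 1*0.6157 - 1*0.7880 = -0.17
v'_3 = v1*sin(theta) + v3*cos(theta) = 1*0.7880 + 1*0.6157 = 1.40
v' = -0.17*e1 + 5.00*e2 + 1.40*e3


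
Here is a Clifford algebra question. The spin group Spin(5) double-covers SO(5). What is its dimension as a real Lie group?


Spin(n) double-covers SO(n); both have Lie algebra so(n) of dimension n(n-1)/2.
n = 5
n(n-1) = 5 * 4 = 20
dim Spin(5) = 20/2 = 10


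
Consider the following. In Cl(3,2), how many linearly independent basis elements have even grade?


Even subalgebra dimension = 2^(n-1)
n = 3 + 2 = 5
2^(5 - 1) = 2^4 = 16
Verification: sum of C(5,k) for even k = 1 + 10 + 5 = 16
Result = 16


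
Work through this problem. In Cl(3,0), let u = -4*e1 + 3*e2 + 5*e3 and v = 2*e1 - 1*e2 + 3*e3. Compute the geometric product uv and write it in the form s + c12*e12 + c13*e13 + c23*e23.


In Cl(3,0): e_i^2 = 1, e_ie_j = -e_je_i for i != j.
Scalar part = u . v = (-4)*2 + 3*(-1) + 5*3
= -8 + (-3) + 15 = 4
e12 coeff = (-4)*(-1) - 3*2 = 4 - 6 = -2
e13 coeff = (-4)*3 - 5*2 = -12 - 10 = -22
e23 coeff = 3*3 - 5*(-1) = 9 - (-5) = 14
uv = 4 - 2*e12 - 22*e13 + 14*e23


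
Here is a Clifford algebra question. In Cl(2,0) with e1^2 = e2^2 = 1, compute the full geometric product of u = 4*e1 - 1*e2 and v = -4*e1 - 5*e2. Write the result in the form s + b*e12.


Expand: (4*e1 - 1*e2)(-4*e1 - 5*e2)
= 4*(-4)*e1e1 + 4*(-5)*e1e2 + (-1)*(-4)*e2e1 + (-1)*(-5)*e2e2
Using e1^2 = e2^2 = 1, e2e1 = -e1e2:
Scalar part s = 4*(-4) + (-1)*(-5) = -16 + 5 = -11
Bivector part b = 4*(-5) - (-1)*(-4) = -20 - 4 = -24
uv = -11 - 24*e12


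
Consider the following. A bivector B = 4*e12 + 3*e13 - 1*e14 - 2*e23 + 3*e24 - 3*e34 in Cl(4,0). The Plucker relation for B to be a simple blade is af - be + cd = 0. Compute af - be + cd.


Plucker relation: af - be + cd
a*f = 4*(-3) = -12
b*e = 3*3 = 9
c*d = (-1)*(-2) = 2
af - be + cd = -12 - 9 + 2
= -19


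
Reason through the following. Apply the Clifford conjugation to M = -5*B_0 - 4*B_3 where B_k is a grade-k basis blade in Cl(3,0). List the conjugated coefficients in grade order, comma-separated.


Clifford conjugate sign for grade k: (-1)^(k(k+1)/2)
Grade 0: (-1)^(0*1/2) = (-1)^0 = 1, coeff -5 -> -5
Grade 3: (-1)^(3*4/2) = (-1)^6 = 1, coeff -4 -> -4
Conjugated coefficients: -5, -4


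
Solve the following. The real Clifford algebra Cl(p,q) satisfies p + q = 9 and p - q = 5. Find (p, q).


We need p + q = 9 and p - q = 5.
Adding: 2p = 9 + 5 = 14, so p = 7.
Then q = 9 - 7 = 2.
(p, q) = (7, 2)


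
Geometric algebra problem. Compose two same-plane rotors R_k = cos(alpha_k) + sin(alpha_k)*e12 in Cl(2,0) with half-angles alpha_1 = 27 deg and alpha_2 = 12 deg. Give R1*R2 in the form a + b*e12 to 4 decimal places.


Same-plane rotors commute and their half-angles add:
R1*R2 = cos(a1 + a2) + sin(a1 + a2)*e12.
a1 + a2 = 27 + 12 = 39 deg
cos(39 deg) = 0.7771
sin(39 deg) = 0.6293
R1*R2 = 0.7771 + 0.6293*e12


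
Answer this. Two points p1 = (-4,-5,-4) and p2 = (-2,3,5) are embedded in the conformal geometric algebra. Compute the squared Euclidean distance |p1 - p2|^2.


p1 - p2 = (-2, -8, -9)
|p1 - p2|^2 = (-2)^2 + (-8)^2 + (-9)^2
= 4 + 64 + 81
= 149


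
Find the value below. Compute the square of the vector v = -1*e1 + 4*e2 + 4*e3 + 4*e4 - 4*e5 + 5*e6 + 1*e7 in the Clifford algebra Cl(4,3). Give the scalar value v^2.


v^2 = sum of c_i^2 * e_i^2
Positive signature terms (e_i^2 = +1): (-1)^2 + 4^2 + 4^2 + 4^2 = 49
Negative signature terms (e_j^2 = -1): (-4)^2 + 5^2 + 1^2 = 42
v^2 = 49 - 42 = 7


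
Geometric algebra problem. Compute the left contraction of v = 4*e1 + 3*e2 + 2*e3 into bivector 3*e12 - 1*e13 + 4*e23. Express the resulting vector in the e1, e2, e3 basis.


Left contraction v _| B = <vB>_1 (grade-1 part of the geometric product vB).
Using e1_|e12 = e2, e2_|e12 = -e1, e1_|e13 = e3, e3_|e13 = -e1, e2_|e23 = e3, e3_|e23 = -e2:
e1 coeff: -v2*b12 - v3*b13 = -(3)*(3) - (2)*(-1) = -7
e2 coeff: v1*b12 - v3*b23 = (4)*(3) - (2)*(4) = 4
e3 coeff: v1*b13 + v2*b23 = (4)*(-1) + (3)*(4) = 8
v _| B = -7*e1 + 4*e2 + 8*e3


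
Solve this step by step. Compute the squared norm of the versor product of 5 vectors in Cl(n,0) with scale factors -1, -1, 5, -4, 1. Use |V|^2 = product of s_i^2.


Each vector v_i has |v_i|^2 = s_i^2
Squared scales: (-1)^2 = 1, (-1)^2 = 1, 5^2 = 25, (-4)^2 = 16, 1^2 = 1
|V|^2 = 1 * 1 * 25 * 16 * 1
= 400


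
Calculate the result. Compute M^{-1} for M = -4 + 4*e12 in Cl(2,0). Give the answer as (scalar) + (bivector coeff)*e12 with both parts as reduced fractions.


M = -4 + 4*e12, where e12^2 = -1.
Since M commutes with its reverse ~M = a - b*e12, M * ~M = a^2 - b^2*e12^2 = a^2 + b^2.
So M^{-1} = ~M / (a^2 + b^2) = (a - b*e12)/(a^2 + b^2).
a^2 + b^2 = 16 + 16 = 32
Scalar part = -4/32 = -1/8
Bivector coeff = -4/32 = -1/8
M^{-1} = -1/8 - 1/8*e12


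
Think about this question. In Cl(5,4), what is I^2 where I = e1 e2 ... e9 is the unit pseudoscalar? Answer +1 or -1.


The pseudoscalar I = e1...e_n (product of all n generators) of Cl(p,q) satisfies I^2 = (-1)^(q + n(n-1)/2).
p = 5, q = 4, n = p + q = 9
n(n-1)/2 = 9 * 8 / 2 = 36
Exponent = q + n(n-1)/2 = 4 + 36 = 40
I^2 = (-1)^40 = +1


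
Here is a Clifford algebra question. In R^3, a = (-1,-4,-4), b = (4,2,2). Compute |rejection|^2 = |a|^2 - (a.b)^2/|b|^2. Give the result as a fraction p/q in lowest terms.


|a|^2 = (-1)^2 + (-4)^2 + (-4)^2 = 33
|b|^2 = 4^2 + 2^2 + 2^2 = 24
a . b = (-1)*4 + (-4)*2 + (-4)*2 = -20
(a.b)^2 = (-20)^2 = 400
|rej|^2 = 33 - 400/24
= (792 - 400)/24
= 392/24
In lowest terms: 49/3


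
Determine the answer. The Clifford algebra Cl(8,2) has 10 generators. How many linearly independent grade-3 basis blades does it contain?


Number of grade-k basis blades in Cl(p,q) with n = p + q is C(n, k).
n = 8 + 2 = 10
C(10, 3) = 10! / (3! * 7!)
= 3628800 / (6 * 5040)
= 120


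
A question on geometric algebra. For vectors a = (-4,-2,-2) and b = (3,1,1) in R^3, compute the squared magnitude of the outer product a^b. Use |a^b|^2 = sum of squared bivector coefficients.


a wedge b = (a1*b2 - a2*b1)*e12 + (a1*b3 - a3*b1)*e13 + (a2*b3 - a3*b2)*e23
e12 coeff: (-4)*1 - (-2)*3 = -4 - (-6) = 2
e13 coeff: (-4)*1 - (-2)*3 = -4 - (-6) = 2
e23 coeff: (-2)*1 - (-2)*1 = -2 - (-2) = 0
|a wedge b|^2 = 2^2 + 2^2 + 0^2
= 4 + 4 + 0
= 8


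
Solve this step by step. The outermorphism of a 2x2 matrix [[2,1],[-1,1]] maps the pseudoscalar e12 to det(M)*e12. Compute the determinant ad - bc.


The outermorphism of a linear map f sends e1^e2 to f(e1)^f(e2).
f(e1) = 2*e1 - 1*e2
f(e2) = 1*e1 + 1*e2
f(e1) ^ f(e2) = (2*e1 - 1*e2) ^ (1*e1 + 1*e2)
= 2*1*e12 + (-1)*1*e21
= (2 - (-1))*e12
= 3*e12
Coefficient = 3


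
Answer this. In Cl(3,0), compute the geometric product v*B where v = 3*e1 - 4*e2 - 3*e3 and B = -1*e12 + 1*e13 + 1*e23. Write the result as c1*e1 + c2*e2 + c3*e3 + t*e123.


vB has grade-1 (vector) and grade-3 (trivector) parts: vB = (v _| B) + (v ^ B).
Vector part <vB>_1:
  e1: -v2*b12 - v3*b13 = -(-4)*(-1) - (-3)*(1) = -1
  e2: v1*b12 - v3*b23 = (3)*(-1) - (-3)*(1) = 0
  e3: v1*b13 + v2*b23 = (3)*(1) + (-4)*(1) = -1
Trivector part <vB>_3:
  e123: v1*b23 - v2*b13 + v3*b12 = (3)*(1) - (-4)*(1) + (-3)*(-1) = 10
vB = -1*e1 + 0*e2 - 1*e3 + 10*e123


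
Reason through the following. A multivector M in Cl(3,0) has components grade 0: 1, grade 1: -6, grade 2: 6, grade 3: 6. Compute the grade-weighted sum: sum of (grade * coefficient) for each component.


Grade-weighted sum = sum of grade_k * coefficient_k
0*1 = 0
1*(-6) = -6
2*6 = 12
3*6 = 18
Total = 0 + (-6) + 12 + 18 = 24


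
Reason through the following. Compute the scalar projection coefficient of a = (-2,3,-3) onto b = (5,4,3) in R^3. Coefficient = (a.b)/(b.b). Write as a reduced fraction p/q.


Projection coefficient = (a . b) / (b . b)
a . b = (-2)*5 + 3*4 + (-3)*3
= -10 + 12 + (-9) = -7
b . b = 5^2 + 4^2 + 3^2
= 25 + 16 + 9 = 50
Coefficient = -7/50
In lowest terms: -7/50


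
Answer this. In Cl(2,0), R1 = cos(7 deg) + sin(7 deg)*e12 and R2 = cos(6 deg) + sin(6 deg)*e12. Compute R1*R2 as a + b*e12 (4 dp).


Same-plane rotors commute and their half-angles add:
R1*R2 = cos(a1 + a2) + sin(a1 + a2)*e12.
a1 + a2 = 7 + 6 = 13 deg
cos(13 deg) = 0.9744
sin(13 deg) = 0.2250
R1*R2 = 0.9744 + 0.2250*e12


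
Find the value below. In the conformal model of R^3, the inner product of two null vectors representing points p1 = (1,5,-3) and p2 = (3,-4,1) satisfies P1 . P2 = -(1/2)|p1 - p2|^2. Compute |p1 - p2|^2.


p1 - p2 = (-2, 9, -4)
|p1 - p2|^2 = (-2)^2 + 9^2 + (-4)^2
= 4 + 81 + 16
= 101


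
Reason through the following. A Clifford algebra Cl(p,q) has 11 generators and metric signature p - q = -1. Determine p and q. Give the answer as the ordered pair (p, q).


We need p + q = 11 and p - q = -1.
Adding: 2p = 11 + (-1) = 10, so p = 5.
Then q = 11 - 5 = 6.
(p, q) = (5, 6)


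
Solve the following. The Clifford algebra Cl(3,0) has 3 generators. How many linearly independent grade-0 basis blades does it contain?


Number of grade-k basis blades in Cl(p,q) with n = p + q is C(n, k).
n = 3 + 0 = 3
C(3, 0) = 3! / (0! * 3!)
= 6 / (1 * 6)
= 1


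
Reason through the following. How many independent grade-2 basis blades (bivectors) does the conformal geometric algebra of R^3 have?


The conformal model of R^3 uses Cl(4,1) with m = 3 + 2 = 5 generators.
Number of grade-2 blades = C(m, 2) = C(5, 2)
= 5*4/2 = 10


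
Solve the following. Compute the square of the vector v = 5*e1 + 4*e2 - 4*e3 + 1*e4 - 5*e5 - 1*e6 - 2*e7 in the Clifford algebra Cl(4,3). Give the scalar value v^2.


v^2 = sum of c_i^2 * e_i^2
Positive signature terms (e_i^2 = +1): 5^2 + 4^2 + (-4)^2 + 1^2 = 58
Negative signature terms (e_j^2 = -1): (-5)^2 + (-1)^2 + (-2)^2 = 30
v^2 = 58 - 30 = 28


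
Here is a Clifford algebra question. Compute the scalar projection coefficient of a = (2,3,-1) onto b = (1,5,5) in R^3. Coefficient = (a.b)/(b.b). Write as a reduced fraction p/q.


Projection coefficient = (a . b) / (b . b)
a . b = 2*1 + 3*5 + (-1)*5
= 2 + 15 + (-5) = 12
b . b = 1^2 + 5^2 + 5^2
= 1 + 25 + 25 = 51
Coefficient = 12/51
In lowest terms: 4/17


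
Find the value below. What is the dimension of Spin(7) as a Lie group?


Spin(n) double-covers SO(n); both have Lie algebra so(n) of dimension n(n-1)/2.
n = 7
n(n-1) = 7 * 6 = 42
dim Spin(7) = 42/2 = 21


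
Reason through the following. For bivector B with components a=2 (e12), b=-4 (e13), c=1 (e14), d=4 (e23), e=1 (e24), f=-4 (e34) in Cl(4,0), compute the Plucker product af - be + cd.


Plucker relation: af - be + cd
a*f = 2*(-4) = -8
b*e = (-4)*1 = -4
c*d = 1*4 = 4
af - be + cd = -8 - (-4) + 4
= 0


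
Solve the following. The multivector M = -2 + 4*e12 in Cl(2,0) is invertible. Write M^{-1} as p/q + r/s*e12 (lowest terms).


M = -2 + 4*e12, where e12^2 = -1.
Since M commutes with its reverse ~M = a - b*e12, M * ~M = a^2 - b^2*e12^2 = a^2 + b^2.
So M^{-1} = ~M / (a^2 + b^2) = (a - b*e12)/(a^2 + b^2).
a^2 + b^2 = 4 + 16 = 20
Scalar part = -2/20 = -1/10
Bivector coeff = -4/20 = -1/5
M^{-1} = -1/10 - 1/5*e12


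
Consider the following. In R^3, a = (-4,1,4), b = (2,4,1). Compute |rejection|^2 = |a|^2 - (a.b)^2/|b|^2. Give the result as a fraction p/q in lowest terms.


|a|^2 = (-4)^2 + 1^2 + 4^2 = 33
|b|^2 = 2^2 + 4^2 + 1^2 = 21
a . b = (-4)*2 + 1*4 + 4*1 = 0
(a.b)^2 = 0^2 = 0
|rej|^2 = 33 - 0/21
= (693 - 0)/21
= 693/21
In lowest terms: 33/1


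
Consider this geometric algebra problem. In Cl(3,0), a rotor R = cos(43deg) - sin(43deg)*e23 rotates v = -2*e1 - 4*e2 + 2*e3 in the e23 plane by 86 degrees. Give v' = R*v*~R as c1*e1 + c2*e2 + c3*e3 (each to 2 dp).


Rotor R = cos(43deg) - sin(43deg)*e23
Rotation angle theta = 2 * 43 = 86 degrees in the e23 plane (e2 -> e3).
The component perpendicular to the plane (e1) is invariant: v'_1 = v1 = -2.00
cos(86deg) = 0.0698, sin(86deg) = 0.9976
v'_2 = v2*cos(theta) - v3*sin(theta) = -4*0.0698 - 2*0.9976 = -2.27
v'_3 = v2*sin(theta) + v3*cos(theta) = -4*0.9976 + 2*0.0698 = -3.85
v' = -2.00*e1 - 2.27*e2 - 3.85*e3


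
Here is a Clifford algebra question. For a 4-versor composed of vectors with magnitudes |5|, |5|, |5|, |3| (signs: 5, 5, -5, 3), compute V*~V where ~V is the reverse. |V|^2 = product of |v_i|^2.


Each vector v_i has |v_i|^2 = s_i^2
Squared scales: 5^2 = 25, 5^2 = 25, (-5)^2 = 25, 3^2 = 9
|V|^2 = 25 * 25 * 25 * 9
= 140625


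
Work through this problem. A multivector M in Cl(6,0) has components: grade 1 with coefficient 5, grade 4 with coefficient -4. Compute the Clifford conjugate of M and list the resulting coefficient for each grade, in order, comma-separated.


Clifford conjugate sign for grade k: (-1)^(k(k+1)/2)
Grade 1: (-1)^(1*2/2) = (-1)^1 = -1, coeff 5 -> -5
Grade 4: (-1)^(4*5/2) = (-1)^10 = 1, coeff -4 -> -4
Conjugated coefficients: -5, -4


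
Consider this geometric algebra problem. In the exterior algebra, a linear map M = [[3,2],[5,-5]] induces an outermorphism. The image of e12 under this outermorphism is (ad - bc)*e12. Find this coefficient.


The outermorphism of a linear map f sends e1^e2 to f(e1)^f(e2).
f(e1) = 3*e1 + 5*e2
f(e2) = 2*e1 - 5*e2
f(e1) ^ f(e2) = (3*e1 + 5*e2) ^ (2*e1 - 5*e2)
= 3*(-5)*e12 + 5*2*e21
= (-15 - 10)*e12
= -25*e12
Coefficient = -25


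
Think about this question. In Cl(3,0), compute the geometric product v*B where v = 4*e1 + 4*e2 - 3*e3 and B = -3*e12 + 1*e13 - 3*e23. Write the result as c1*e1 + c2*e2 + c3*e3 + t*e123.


vB has grade-1 (vector) and grade-3 (trivector) parts: vB = (v _| B) + (v ^ B).
Vector part <vB>_1:
  e1: -v2*b12 - v3*b13 = -(4)*(-3) - (-3)*(1) = 15
  e2: v1*b12 - v3*b23 = (4)*(-3) - (-3)*(-3) = -21
  e3: v1*b13 + v2*b23 = (4)*(1) + (4)*(-3) = -8
Trivector part <vB>_3:
  e123: v1*b23 - v2*b13 + v3*b12 = (4)*(-3) - (4)*(1) + (-3)*(-3) = -7
vB = 15*e1 - 21*e2 - 8*e3 - 7*e123


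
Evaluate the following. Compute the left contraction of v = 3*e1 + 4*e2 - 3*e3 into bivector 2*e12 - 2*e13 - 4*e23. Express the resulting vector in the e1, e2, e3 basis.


Left contraction v _| B = <vB>_1 (grade-1 part of the geometric product vB).
Using e1_|e12 = e2, e2_|e12 = -e1, e1_|e13 = e3, e3_|e13 = -e1, e2_|e23 = e3, e3_|e23 = -e2:
e1 coeff: -v2*b12 - v3*b13 = -(4)*(2) - (-3)*(-2) = -14
e2 coeff: v1*b12 - v3*b23 = (3)*(2) - (-3)*(-4) = -6
e3 coeff: v1*b13 + v2*b23 = (3)*(-2) + (4)*(-4) = -22
v _| B = -14*e1 - 6*e2 - 22*e3


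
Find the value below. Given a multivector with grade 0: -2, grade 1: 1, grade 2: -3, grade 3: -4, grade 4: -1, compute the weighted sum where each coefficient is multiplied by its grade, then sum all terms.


Grade-weighted sum = sum of grade_k * coefficient_k
0*(-2) = 0
1*1 = 1
2*(-3) = -6
3*(-4) = -12
4*(-1) = -4
Total = 0 + 1 + (-6) + (-12) + (-4) = -21


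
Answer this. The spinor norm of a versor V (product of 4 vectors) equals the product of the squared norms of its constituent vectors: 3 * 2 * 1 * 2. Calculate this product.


Spinor norm N(V) = |v1|^2 * |v2|^2 * ... * |v4|^2
= 3 * 2 * 1 * 2
Running product: 3, 6, 6, 12
N(V) = 12


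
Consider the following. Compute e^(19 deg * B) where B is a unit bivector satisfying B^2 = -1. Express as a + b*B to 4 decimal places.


For a unit bivector B with B^2 = -1, the exponential series gives
e^(theta*B) = cos(theta) + sin(theta)*B (the GA analogue of Euler's formula).
theta = 19 degrees = 0.331613 rad
cos(19 deg) = 0.9455
sin(19 deg) = 0.3256
exp(theta*B) = 0.9455 + 0.3256*B
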